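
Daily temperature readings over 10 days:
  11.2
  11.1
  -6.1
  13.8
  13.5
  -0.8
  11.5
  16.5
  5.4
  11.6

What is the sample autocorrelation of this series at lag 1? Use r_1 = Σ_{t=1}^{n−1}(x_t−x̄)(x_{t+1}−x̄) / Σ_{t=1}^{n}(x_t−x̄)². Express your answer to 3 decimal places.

-0.362

Mean x̄ = (11.2 + 11.1 − 6.1 + 13.8 + 13.5 − 0.8 + 11.5 + 16.5 + 5.4 + 11.6)/10 = 8.7700
Numerator Σ_{t=1}^{9}(x_t−x̄)(x_{t+1}−x̄) = -165.8659
Denominator Σ(x_t−x̄)² = 458.2810
r_1 = -165.8659 / 458.2810 = -0.362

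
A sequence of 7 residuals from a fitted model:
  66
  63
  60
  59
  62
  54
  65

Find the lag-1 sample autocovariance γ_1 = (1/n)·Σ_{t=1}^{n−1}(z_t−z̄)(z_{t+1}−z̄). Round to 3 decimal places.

-3.583

Mean z̄ = (66 + 63 + 60 + 59 + 62 + 54 + 65)/7 = 61.2857
Deviations: 4.7143, 1.7143, -1.2857, -2.2857, 0.7143, -7.2857, 3.7143
Σ_{t=1}^{6}(z_t−z̄)(z_{t+1}−z̄) = -25.0816
γ_1 = -25.0816 / 7 = -3.583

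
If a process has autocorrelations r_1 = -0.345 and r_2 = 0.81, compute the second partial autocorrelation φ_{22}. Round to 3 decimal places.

φ_{22} = (r_2 − r_1²) / (1 − r_1²)
r_1² = (-0.345)² = 0.119025
Numerator = 0.81 − 0.1190 = 0.6910; denominator = 1 − 0.1190 = 0.8810
φ_{22} = 0.6910 / 0.8810 = 0.784

0.784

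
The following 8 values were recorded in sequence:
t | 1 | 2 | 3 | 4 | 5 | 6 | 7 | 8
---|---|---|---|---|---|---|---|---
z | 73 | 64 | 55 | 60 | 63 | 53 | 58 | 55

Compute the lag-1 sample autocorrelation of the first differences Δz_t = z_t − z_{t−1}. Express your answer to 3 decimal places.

-0.233

First differences Δz: -9, -9, 5, 3, -10, 5, -3
Mean of differences = -2.5714
Numerator Σ(Δz_t−Δz̄)(Δz_{t+1}−Δz̄) = -66.0408
Denominator Σ(Δz_t−Δz̄)² = 283.7143
r_1(Δz) = -66.0408 / 283.7143 = -0.233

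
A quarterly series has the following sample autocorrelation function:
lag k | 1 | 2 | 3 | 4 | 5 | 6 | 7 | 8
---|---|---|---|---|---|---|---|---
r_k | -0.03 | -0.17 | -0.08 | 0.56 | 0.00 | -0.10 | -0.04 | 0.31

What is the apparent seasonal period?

4

The largest autocorrelation is r_4 = 0.56, with a weaker echo at lag 8 (0.31); the remaining lags stay at or below 0.00.
The dominant spike at lag 4 indicates a seasonal period of 4.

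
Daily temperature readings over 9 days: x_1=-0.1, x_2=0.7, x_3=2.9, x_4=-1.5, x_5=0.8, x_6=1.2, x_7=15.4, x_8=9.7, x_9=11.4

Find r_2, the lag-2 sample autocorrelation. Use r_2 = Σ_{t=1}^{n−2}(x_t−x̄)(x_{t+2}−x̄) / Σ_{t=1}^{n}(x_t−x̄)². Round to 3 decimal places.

Mean x̄ = (-0.1 + 0.7 + 2.9 − 1.5 + 0.8 + 1.2 + 15.4 + 9.7 + 11.4)/9 = 4.5000
Σ(x_t−x̄)(x_{t+2}−x̄) = (7.3600) + (22.8000) + (5.9200) + (19.8000) + (-40.3300) + (-17.1600) + (75.2100) = 73.6000
Denominator Σ(x_t−x̄)² = 292.2000
r_2 = 73.6000 / 292.2000 = 0.252

0.252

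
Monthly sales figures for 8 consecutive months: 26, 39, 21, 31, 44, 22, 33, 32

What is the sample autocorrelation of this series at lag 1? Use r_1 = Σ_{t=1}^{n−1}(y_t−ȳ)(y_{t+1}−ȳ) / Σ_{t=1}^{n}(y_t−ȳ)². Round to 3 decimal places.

Mean ȳ = (26 + 39 + 21 + 31 + 44 + 22 + 33 + 32)/8 = 31.0000
Deviations from mean: -5.0000, 8.0000, -10.0000, 0.0000, 13.0000, -9.0000, 2.0000, 1.0000
Σ(y_t−ȳ)(y_{t+1}−ȳ) = (-40.0000) + (-80.0000) + (0.0000) + (0.0000) + (-117.0000) + (-18.0000) + (2.0000) = -253.0000
Denominator Σ(y_t−ȳ)² = 444.0000
r_1 = -253.0000 / 444.0000 = -0.570

-0.570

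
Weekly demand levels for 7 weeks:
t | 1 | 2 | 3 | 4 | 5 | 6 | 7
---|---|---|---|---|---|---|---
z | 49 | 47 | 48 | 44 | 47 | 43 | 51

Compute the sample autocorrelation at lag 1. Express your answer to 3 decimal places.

Mean z̄ = (49 + 47 + 48 + 44 + 47 + 43 + 51)/7 = 47.0000
Σ(z_t−z̄)(z_{t+1}−z̄) = (0.0000) + (0.0000) + (-3.0000) + (0.0000) + (0.0000) + (-16.0000) = -19.0000
Denominator Σ(z_t−z̄)² = 46.0000
r_1 = -19.0000 / 46.0000 = -0.413

-0.413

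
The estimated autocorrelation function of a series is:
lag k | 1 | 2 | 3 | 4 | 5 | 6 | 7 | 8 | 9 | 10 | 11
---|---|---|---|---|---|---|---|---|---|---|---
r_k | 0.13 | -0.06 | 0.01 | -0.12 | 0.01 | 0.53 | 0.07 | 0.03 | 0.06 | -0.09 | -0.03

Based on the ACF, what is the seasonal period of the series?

6

The largest autocorrelation is r_6 = 0.53; the remaining lags stay at or below 0.13.
The dominant spike at lag 6 indicates a seasonal period of 6.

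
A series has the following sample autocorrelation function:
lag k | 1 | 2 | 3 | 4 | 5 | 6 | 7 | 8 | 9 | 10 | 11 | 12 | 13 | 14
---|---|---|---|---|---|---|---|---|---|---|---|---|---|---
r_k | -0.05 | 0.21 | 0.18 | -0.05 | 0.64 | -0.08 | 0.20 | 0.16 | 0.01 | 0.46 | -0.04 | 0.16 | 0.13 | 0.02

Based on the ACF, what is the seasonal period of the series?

The largest autocorrelation is r_5 = 0.64, with a weaker echo at lag 10 (0.46); the remaining lags stay at or below 0.21.
The dominant spike at lag 5 indicates a seasonal period of 5.

5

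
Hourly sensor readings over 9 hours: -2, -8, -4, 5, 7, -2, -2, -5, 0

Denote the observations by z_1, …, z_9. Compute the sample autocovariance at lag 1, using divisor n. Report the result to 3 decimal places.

5.612

Mean z̄ = (-2 − 8 − 4 + 5 + 7 − 2 − 2 − 5 + 0)/9 = -1.2222
Σ_{t=1}^{8}(z_t−z̄)(z_{t+1}−z̄) = 50.5062
γ_1 = 50.5062 / 9 = 5.612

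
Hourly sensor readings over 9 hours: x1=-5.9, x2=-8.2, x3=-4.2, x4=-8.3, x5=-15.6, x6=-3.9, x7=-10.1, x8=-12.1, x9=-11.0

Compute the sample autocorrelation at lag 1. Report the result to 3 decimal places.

-0.210

Mean x̄ = (-5.9 − 8.2 − 4.2 − 8.3 − 15.6 − 3.9 − 10.1 − 12.1 − 11.0)/9 = -8.8111
Numerator Σ_{t=1}^{8}(x_t−x̄)(x_{t+1}−x̄) = -24.7490
Denominator Σ(x_t−x̄)² = 117.8489
r_1 = -24.7490 / 117.8489 = -0.210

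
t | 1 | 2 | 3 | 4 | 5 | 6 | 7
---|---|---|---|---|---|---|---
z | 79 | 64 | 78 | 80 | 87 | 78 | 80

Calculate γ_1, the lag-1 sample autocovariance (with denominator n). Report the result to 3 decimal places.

0.571

Mean z̄ = (79 + 64 + 78 + 80 + 87 + 78 + 80)/7 = 78.0000
Σ_{t=1}^{6}(z_t−z̄)(z_{t+1}−z̄) = 4.0000
γ_1 = 4.0000 / 7 = 0.571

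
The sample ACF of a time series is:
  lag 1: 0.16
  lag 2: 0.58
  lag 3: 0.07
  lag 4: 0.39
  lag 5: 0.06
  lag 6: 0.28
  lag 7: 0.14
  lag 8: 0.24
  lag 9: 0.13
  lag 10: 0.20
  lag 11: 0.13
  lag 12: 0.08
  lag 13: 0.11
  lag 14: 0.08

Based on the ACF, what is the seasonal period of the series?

The largest autocorrelation is r_2 = 0.58, with weaker echoes at lags 4 (0.39), 6 (0.28), 8 (0.24) and 10 (0.20); the remaining lags stay at or below 0.16.
The dominant spike at lag 2 indicates a seasonal period of 2.

2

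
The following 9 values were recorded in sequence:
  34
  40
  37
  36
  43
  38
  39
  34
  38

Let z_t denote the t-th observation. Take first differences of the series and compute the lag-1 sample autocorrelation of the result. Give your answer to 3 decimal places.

First differences Δz: 6, -3, -1, 7, -5, 1, -5, 4
Mean of differences = 0.5000
Numerator Σ(Δz_t−Δz̄)(Δz_{t+1}−Δz̄) = -84.2500
Denominator Σ(Δz_t−Δz̄)² = 160.0000
r_1(Δz) = -84.2500 / 160.0000 = -0.527

-0.527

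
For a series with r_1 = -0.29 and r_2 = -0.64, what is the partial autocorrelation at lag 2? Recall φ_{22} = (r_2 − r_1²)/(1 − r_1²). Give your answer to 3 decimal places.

φ_{22} = (r_2 − r_1²) / (1 − r_1²)
r_1² = (-0.29)² = 0.0841
Numerator = -0.64 − 0.0841 = -0.7241; denominator = 1 − 0.0841 = 0.9159
φ_{22} = -0.7241 / 0.9159 = -0.791

-0.791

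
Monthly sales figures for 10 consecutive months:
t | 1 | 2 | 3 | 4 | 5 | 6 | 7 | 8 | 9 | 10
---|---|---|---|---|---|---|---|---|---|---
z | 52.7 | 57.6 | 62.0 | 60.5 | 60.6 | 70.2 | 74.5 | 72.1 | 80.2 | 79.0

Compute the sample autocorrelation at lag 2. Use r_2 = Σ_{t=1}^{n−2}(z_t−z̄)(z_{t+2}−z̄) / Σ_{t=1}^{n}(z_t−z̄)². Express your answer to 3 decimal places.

0.335

Mean z̄ = (52.7 + 57.6 + 62.0 + 60.5 + 60.6 + 70.2 + 74.5 + 72.1 + 80.2 + 79.0)/10 = 66.9400
Numerator Σ_{t=1}^{8}(z_t−z̄)(z_{t+2}−z̄) = 272.1868
Denominator Σ(z_t−z̄)² = 811.7640
r_2 = 272.1868 / 811.7640 = 0.335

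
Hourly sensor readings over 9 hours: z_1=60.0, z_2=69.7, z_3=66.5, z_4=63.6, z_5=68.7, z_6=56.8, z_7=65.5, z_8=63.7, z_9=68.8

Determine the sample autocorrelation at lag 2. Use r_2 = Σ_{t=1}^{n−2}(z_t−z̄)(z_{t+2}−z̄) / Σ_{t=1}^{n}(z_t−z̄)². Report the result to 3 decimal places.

0.112

Mean z̄ = (60.0 + 69.7 + 66.5 + 63.6 + 68.7 + 56.8 + 65.5 + 63.7 + 68.8)/9 = 64.8111
Numerator Σ_{t=1}^{7}(z_t−z̄)(z_{t+2}−z̄) = 16.5520
Denominator Σ(z_t−z̄)² = 148.2889
r_2 = 16.5520 / 148.2889 = 0.112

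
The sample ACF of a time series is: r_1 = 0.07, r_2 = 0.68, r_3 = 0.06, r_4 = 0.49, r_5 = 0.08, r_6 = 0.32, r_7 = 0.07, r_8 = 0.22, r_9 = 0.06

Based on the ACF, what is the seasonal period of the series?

The largest autocorrelation is r_2 = 0.68, with weaker echoes at lags 4 (0.49), 6 (0.32) and 8 (0.22); the remaining lags stay at or below 0.08.
The dominant spike at lag 2 indicates a seasonal period of 2.

2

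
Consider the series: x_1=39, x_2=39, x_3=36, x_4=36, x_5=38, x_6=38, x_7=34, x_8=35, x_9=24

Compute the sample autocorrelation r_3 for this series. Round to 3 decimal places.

-0.109

Mean x̄ = (39 + 39 + 36 + 36 + 38 + 38 + 34 + 35 + 24)/9 = 35.4444
Numerator Σ_{t=1}^{6}(x_t−x̄)(x_{t+3}−x̄) = -18.7037
Denominator Σ(x_t−x̄)² = 172.2222
r_3 = -18.7037 / 172.2222 = -0.109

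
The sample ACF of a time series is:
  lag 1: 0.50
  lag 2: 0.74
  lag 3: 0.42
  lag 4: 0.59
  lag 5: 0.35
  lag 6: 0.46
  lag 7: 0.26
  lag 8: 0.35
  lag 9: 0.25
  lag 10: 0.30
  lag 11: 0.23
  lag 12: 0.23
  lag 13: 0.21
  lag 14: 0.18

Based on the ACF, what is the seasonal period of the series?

The largest autocorrelation is r_2 = 0.74, with a weaker echo at lag 4 (0.59); the remaining lags stay at or below 0.50.
The dominant spike at lag 2 indicates a seasonal period of 2.

2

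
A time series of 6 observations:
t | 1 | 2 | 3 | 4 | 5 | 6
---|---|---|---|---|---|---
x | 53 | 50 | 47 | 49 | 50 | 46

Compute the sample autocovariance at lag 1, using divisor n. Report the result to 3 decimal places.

Mean x̄ = (53 + 50 + 47 + 49 + 50 + 46)/6 = 49.1667
Deviations: 3.8333, 0.8333, -2.1667, -0.1667, 0.8333, -3.1667
Σ_{t=1}^{5}(x_t−x̄)(x_{t+1}−x̄) = -1.0278
γ_1 = -1.0278 / 6 = -0.171

-0.171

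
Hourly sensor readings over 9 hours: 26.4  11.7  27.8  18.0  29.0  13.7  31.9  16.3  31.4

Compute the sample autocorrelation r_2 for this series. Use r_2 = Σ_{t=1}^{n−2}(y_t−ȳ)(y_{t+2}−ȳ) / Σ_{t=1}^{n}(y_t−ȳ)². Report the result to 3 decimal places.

Mean ȳ = (26.4 + 11.7 + 27.8 + 18.0 + 29.0 + 13.7 + 31.9 + 16.3 + 31.4)/9 = 22.9111
Numerator Σ_{t=1}^{7}(y_t−ȳ)(y_{t+2}−ȳ) = 339.0542
Denominator Σ(y_t−ȳ)² = 504.3689
r_2 = 339.0542 / 504.3689 = 0.672

0.672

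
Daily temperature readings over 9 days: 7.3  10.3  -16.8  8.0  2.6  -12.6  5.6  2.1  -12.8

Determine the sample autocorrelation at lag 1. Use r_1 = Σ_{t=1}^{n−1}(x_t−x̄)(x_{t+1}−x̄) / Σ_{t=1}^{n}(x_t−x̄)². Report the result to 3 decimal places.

-0.382

Mean x̄ = (7.3 + 10.3 − 16.8 + 8.0 + 2.6 − 12.6 + 5.6 + 2.1 − 12.8)/9 = -0.7000
Numerator Σ_{t=1}^{8}(x_t−x̄)(x_{t+1}−x̄) = -330.9400
Denominator Σ(x_t−x̄)² = 866.3400
r_1 = -330.9400 / 866.3400 = -0.382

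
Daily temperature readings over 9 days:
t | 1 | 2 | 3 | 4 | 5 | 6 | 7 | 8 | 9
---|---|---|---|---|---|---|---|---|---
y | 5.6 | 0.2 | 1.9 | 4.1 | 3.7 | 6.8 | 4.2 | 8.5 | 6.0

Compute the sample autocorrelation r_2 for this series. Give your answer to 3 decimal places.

0.179

Mean ȳ = (5.6 + 0.2 + 1.9 + 4.1 + 3.7 + 6.8 + 4.2 + 8.5 + 6.0)/9 = 4.5556
Numerator Σ_{t=1}^{7}(y_t−ȳ)(y_{t+2}−ȳ) = 9.1038
Denominator Σ(y_t−ȳ)² = 50.8622
r_2 = 9.1038 / 50.8622 = 0.179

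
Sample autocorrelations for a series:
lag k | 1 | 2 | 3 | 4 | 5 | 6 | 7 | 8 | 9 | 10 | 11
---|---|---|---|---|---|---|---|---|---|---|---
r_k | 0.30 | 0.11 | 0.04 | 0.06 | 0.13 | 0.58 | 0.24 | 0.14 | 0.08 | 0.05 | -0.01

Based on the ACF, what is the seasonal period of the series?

6

The largest autocorrelation is r_6 = 0.58; the remaining lags stay at or below 0.30. The elevated value at lag 1 (0.30), dropping to 0.11 at lag 2, reflects decaying short-term dependence rather than seasonality.
The dominant spike at lag 6 indicates a seasonal period of 6.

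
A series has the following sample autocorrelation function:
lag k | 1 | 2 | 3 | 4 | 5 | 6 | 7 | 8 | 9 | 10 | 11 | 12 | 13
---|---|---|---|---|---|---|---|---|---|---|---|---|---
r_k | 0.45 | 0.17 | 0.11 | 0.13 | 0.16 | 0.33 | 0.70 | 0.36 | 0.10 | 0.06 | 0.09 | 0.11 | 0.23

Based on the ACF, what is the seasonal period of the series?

7

The largest autocorrelation is r_7 = 0.70; the remaining lags stay at or below 0.45. The elevated value at lag 1 (0.45), dropping to 0.17 at lag 2, reflects decaying short-term dependence rather than seasonality.
The dominant spike at lag 7 indicates a seasonal period of 7.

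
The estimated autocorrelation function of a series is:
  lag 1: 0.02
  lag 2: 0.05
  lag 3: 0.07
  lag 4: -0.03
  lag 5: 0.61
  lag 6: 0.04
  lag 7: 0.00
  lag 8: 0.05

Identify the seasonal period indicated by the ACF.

The largest autocorrelation is r_5 = 0.61; the remaining lags stay at or below 0.07.
The dominant spike at lag 5 indicates a seasonal period of 5.

5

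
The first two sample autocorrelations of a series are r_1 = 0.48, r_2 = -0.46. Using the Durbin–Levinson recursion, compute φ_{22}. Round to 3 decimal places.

φ_{22} = (r_2 − r_1²) / (1 − r_1²)
r_1² = (0.48)² = 0.2304
Numerator = -0.46 − 0.2304 = -0.6904; denominator = 1 − 0.2304 = 0.7696
φ_{22} = -0.6904 / 0.7696 = -0.897

-0.897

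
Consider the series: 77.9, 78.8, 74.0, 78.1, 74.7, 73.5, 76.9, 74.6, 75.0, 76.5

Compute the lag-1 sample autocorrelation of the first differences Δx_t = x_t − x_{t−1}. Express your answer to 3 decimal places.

First differences Δx: 0.9, -4.8, 4.1, -3.4, -1.2, 3.4, -2.3, 0.4, 1.5
Mean of differences = -0.1556
Numerator Σ(Δx_t−Δx̄)(Δx_{t+1}−Δx̄) = -46.6953
Denominator Σ(Δx_t−Δx̄)² = 72.7022
r_1(Δx) = -46.6953 / 72.7022 = -0.642

-0.642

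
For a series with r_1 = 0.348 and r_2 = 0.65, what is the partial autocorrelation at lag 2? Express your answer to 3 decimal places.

0.602

φ_{22} = (r_2 − r_1²) / (1 − r_1²)
r_1² = (0.348)² = 0.121104
Numerator = 0.65 − 0.1211 = 0.5289; denominator = 1 − 0.1211 = 0.8789
φ_{22} = 0.5289 / 0.8789 = 0.602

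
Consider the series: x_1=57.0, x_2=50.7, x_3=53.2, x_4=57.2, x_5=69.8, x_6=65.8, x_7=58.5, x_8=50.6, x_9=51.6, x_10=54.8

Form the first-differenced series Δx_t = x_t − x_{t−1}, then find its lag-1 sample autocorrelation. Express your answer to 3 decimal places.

0.211

First differences Δx: -6.3, 2.5, 4.0, 12.6, -4.0, -7.3, -7.9, 1.0, 3.2
Mean of differences = -0.2444
Numerator Σ(Δx_t−Δx̄)(Δx_{t+1}−Δx̄) = 76.5802
Denominator Σ(Δx_t−Δx̄)² = 363.1022
r_1(Δx) = 76.5802 / 363.1022 = 0.211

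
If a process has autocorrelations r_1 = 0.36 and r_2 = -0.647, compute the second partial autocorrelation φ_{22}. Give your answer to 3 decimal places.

φ_{22} = (r_2 − r_1²) / (1 − r_1²)
r_1² = (0.36)² = 0.1296
Numerator = -0.647 − 0.1296 = -0.7766; denominator = 1 − 0.1296 = 0.8704
φ_{22} = -0.7766 / 0.8704 = -0.892

-0.892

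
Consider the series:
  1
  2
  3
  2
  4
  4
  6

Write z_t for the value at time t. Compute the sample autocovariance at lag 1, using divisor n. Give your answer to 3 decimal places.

Mean z̄ = (1 + 2 + 3 + 2 + 4 + 4 + 6)/7 = 3.1429
Σ_{t=1}^{6}(z_t−z̄)(z_{t+1}−z̄) = 4.9796
γ_1 = 4.9796 / 7 = 0.711

0.711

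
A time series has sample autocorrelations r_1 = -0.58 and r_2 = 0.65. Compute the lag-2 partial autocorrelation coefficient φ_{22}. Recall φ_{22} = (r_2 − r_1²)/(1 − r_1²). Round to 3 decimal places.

0.473

φ_{22} = (r_2 − r_1²) / (1 − r_1²)
r_1² = (-0.58)² = 0.3364
Numerator = 0.65 − 0.3364 = 0.3136; denominator = 1 − 0.3364 = 0.6636
φ_{22} = 0.3136 / 0.6636 = 0.473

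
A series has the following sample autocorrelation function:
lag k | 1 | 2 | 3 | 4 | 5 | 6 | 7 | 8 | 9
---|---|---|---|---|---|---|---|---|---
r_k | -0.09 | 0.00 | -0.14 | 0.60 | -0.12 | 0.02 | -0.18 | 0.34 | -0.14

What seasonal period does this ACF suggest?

The largest autocorrelation is r_4 = 0.60, with a weaker echo at lag 8 (0.34); the remaining lags stay at or below 0.02.
The dominant spike at lag 4 indicates a seasonal period of 4.

4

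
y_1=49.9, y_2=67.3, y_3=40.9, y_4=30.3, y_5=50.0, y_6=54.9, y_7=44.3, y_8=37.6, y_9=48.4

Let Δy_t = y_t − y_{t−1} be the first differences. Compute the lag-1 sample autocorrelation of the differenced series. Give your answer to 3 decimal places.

-0.195

First differences Δy: 17.4, -26.4, -10.6, 19.7, 4.9, -10.6, -6.7, 10.8
Mean of differences = -0.1875
Numerator Σ(Δy_t−Δȳ)(Δy_{t+1}−Δȳ) = -350.6939
Denominator Σ(Δy_t−Δȳ)² = 1797.7888
r_1(Δy) = -350.6939 / 1797.7888 = -0.195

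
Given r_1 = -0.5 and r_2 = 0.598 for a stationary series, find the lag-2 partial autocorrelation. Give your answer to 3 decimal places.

φ_{22} = (r_2 − r_1²) / (1 − r_1²)
r_1² = (-0.5)² = 0.25
Numerator = 0.598 − 0.2500 = 0.3480; denominator = 1 − 0.2500 = 0.7500
φ_{22} = 0.3480 / 0.7500 = 0.464

0.464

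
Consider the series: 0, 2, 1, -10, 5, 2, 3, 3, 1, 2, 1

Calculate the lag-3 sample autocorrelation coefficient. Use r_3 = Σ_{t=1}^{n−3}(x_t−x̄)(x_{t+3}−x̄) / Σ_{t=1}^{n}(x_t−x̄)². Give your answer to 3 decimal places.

Mean x̄ = (0 + 2 + 1 − 10 + 5 + 2 + 3 + 3 + 1 + 2 + 1)/11 = 0.9091
Numerator Σ_{t=1}^{8}(x_t−x̄)(x_{t+3}−x̄) = 2.7934
Denominator Σ(x_t−x̄)² = 148.9091
r_3 = 2.7934 / 148.9091 = 0.019

0.019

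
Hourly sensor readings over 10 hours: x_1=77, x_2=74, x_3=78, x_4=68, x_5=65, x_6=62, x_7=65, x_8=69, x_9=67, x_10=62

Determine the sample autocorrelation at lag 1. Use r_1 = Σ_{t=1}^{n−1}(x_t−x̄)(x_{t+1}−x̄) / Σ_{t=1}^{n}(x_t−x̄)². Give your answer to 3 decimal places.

0.489

Mean x̄ = (77 + 74 + 78 + 68 + 65 + 62 + 65 + 69 + 67 + 62)/10 = 68.7000
Numerator Σ_{t=1}^{9}(x_t−x̄)(x_{t+1}−x̄) = 148.7100
Denominator Σ(x_t−x̄)² = 304.1000
r_1 = 148.7100 / 304.1000 = 0.489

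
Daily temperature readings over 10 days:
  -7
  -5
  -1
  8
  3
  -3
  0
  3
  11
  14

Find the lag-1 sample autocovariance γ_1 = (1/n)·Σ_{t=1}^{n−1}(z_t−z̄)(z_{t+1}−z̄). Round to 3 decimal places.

19.191

Mean z̄ = (-7 − 5 − 1 + 8 + 3 − 3 + 0 + 3 + 11 + 14)/10 = 2.3000
Σ_{t=1}^{9}(z_t−z̄)(z_{t+1}−z̄) = 191.9100
γ_1 = 191.9100 / 10 = 19.191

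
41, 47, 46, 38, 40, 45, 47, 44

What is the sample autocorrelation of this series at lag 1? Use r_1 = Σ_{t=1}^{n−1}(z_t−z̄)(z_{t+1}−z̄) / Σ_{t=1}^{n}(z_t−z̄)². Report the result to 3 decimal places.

Mean z̄ = (41 + 47 + 46 + 38 + 40 + 45 + 47 + 44)/8 = 43.5000
Deviations from mean: -2.5000, 3.5000, 2.5000, -5.5000, -3.5000, 1.5000, 3.5000, 0.5000
Σ(z_t−z̄)(z_{t+1}−z̄) = (-8.7500) + (8.7500) + (-13.7500) + (19.2500) + (-5.2500) + (5.2500) + (1.7500) = 7.2500
Denominator Σ(z_t−z̄)² = 82.0000
r_1 = 7.2500 / 82.0000 = 0.088

0.088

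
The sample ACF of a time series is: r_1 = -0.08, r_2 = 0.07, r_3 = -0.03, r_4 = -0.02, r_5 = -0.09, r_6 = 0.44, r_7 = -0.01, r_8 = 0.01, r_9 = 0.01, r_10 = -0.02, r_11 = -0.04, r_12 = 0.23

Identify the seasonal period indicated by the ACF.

The largest autocorrelation is r_6 = 0.44, with a weaker echo at lag 12 (0.23); the remaining lags stay at or below 0.07.
The dominant spike at lag 6 indicates a seasonal period of 6.

6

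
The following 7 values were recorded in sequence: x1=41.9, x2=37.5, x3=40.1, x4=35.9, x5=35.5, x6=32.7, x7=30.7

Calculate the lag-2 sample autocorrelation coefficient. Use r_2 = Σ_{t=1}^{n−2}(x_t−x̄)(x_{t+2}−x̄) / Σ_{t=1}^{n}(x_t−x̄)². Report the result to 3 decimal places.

Mean x̄ = (41.9 + 37.5 + 40.1 + 35.9 + 35.5 + 32.7 + 30.7)/7 = 36.3286
Deviations from mean: 5.5714, 1.1714, 3.7714, -0.4286, -0.8286, -3.6286, -5.6286
Numerator Σ_{t=1}^{5}(x_t−x̄)(x_{t+2}−x̄) = 23.6041
Denominator Σ(x_t−x̄)² = 92.3543
r_2 = 23.6041 / 92.3543 = 0.256

0.256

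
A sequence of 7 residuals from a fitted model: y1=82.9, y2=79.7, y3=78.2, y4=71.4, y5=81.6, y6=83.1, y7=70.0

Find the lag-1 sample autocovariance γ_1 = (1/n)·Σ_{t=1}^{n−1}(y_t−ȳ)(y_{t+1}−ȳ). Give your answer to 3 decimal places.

-5.626

Mean ȳ = (82.9 + 79.7 + 78.2 + 71.4 + 81.6 + 83.1 + 70.0)/7 = 78.1286
Σ_{t=1}^{6}(y_t−ȳ)(y_{t+1}−ȳ) = -39.3808
γ_1 = -39.3808 / 7 = -5.626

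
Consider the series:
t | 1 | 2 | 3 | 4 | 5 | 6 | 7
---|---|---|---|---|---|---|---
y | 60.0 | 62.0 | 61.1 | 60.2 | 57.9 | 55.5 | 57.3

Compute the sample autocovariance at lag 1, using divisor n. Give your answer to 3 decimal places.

2.862

Mean ȳ = (60.0 + 62.0 + 61.1 + 60.2 + 57.9 + 55.5 + 57.3)/7 = 59.1429
Σ_{t=1}^{6}(y_t−ȳ)(y_{t+1}−ȳ) = 20.0367
γ_1 = 20.0367 / 7 = 2.862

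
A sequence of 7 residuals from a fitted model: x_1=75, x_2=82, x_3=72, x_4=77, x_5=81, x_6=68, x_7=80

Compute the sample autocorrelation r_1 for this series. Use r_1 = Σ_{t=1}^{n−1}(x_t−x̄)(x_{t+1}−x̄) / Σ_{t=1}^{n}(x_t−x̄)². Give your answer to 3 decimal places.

-0.642

Mean x̄ = (75 + 82 + 72 + 77 + 81 + 68 + 80)/7 = 76.4286
Deviations from mean: -1.4286, 5.5714, -4.4286, 0.5714, 4.5714, -8.4286, 3.5714
Numerator Σ_{t=1}^{6}(x_t−x̄)(x_{t+1}−x̄) = -101.1837
Denominator Σ(x_t−x̄)² = 157.7143
r_1 = -101.1837 / 157.7143 = -0.642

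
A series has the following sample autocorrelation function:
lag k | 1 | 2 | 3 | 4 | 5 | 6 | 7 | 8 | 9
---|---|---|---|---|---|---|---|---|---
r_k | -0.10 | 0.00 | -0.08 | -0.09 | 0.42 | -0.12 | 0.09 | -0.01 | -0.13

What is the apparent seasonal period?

5

The largest autocorrelation is r_5 = 0.42; the remaining lags stay at or below 0.09.
The dominant spike at lag 5 indicates a seasonal period of 5.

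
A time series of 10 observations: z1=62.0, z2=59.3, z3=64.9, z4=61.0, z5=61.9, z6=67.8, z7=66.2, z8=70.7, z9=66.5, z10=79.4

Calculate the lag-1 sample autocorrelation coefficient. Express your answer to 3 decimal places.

0.203

Mean z̄ = (62.0 + 59.3 + 64.9 + 61.0 + 61.9 + 67.8 + 66.2 + 70.7 + 66.5 + 79.4)/10 = 65.9700
Numerator Σ_{t=1}^{9}(z_t−z̄)(z_{t+1}−z̄) = 62.8481
Denominator Σ(z_t−z̄)² = 309.0810
r_1 = 62.8481 / 309.0810 = 0.203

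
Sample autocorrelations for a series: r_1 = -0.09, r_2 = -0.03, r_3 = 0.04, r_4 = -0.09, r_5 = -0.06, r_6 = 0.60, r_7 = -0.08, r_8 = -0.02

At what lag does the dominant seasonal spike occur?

The largest autocorrelation is r_6 = 0.60; the remaining lags stay at or below 0.04.
The dominant spike at lag 6 indicates a seasonal period of 6.

6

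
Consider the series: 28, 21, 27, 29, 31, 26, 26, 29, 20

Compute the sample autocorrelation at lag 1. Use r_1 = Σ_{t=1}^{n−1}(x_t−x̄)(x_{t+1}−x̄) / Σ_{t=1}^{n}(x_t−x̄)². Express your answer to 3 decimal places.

-0.162

Mean x̄ = (28 + 21 + 27 + 29 + 31 + 26 + 26 + 29 + 20)/9 = 26.3333
Numerator Σ_{t=1}^{8}(x_t−x̄)(x_{t+1}−x̄) = -17.4444
Denominator Σ(x_t−x̄)² = 108.0000
r_1 = -17.4444 / 108.0000 = -0.162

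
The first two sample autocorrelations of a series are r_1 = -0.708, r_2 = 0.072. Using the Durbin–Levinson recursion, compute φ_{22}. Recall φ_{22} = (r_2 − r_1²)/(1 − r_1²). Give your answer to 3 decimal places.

φ_{22} = (r_2 − r_1²) / (1 − r_1²)
r_1² = (-0.708)² = 0.501264
Numerator = 0.072 − 0.5013 = -0.4293; denominator = 1 − 0.5013 = 0.4987
φ_{22} = -0.4293 / 0.4987 = -0.861

-0.861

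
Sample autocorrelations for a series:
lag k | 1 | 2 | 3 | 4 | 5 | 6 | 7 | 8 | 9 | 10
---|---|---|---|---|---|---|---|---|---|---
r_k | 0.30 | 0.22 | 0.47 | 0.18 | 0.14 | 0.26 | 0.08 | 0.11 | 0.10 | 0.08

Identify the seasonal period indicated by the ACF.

3

The largest autocorrelation is r_3 = 0.47; the remaining lags stay at or below 0.30. The elevated value at lag 1 (0.30), dropping to 0.22 at lag 2, reflects decaying short-term dependence rather than seasonality.
The dominant spike at lag 3 indicates a seasonal period of 3.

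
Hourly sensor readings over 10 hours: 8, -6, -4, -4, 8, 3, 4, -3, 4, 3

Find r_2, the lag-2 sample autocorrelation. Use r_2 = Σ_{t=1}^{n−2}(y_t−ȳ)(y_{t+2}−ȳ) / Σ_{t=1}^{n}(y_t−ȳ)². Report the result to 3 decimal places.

Mean ȳ = (8 − 6 − 4 − 4 + 8 + 3 + 4 − 3 + 4 + 3)/10 = 1.3000
Numerator Σ_{t=1}^{8}(y_t−ȳ)(y_{t+2}−ȳ) = -30.5800
Denominator Σ(y_t−ȳ)² = 238.1000
r_2 = -30.5800 / 238.1000 = -0.128

-0.128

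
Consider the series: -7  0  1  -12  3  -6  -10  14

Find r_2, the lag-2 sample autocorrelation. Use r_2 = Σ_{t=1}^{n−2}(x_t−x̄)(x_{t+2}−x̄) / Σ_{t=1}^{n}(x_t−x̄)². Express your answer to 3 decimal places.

Mean x̄ = (-7 + 0 + 1 − 12 + 3 − 6 − 10 + 14)/8 = -2.1250
Σ(x_t−x̄)(x_{t+2}−x̄) = (-15.2344) + (-20.9844) + (16.0156) + (38.2656) + (-40.3594) + (-62.4844) = -84.7813
Denominator Σ(x_t−x̄)² = 498.8750
r_2 = -84.7813 / 498.8750 = -0.170

-0.170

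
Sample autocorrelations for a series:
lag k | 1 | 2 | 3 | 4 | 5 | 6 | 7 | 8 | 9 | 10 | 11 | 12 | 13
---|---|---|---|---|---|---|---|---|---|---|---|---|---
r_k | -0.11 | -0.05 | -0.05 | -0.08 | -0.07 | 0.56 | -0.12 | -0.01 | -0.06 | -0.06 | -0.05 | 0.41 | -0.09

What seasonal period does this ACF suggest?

6

The largest autocorrelation is r_6 = 0.56, with a weaker echo at lag 12 (0.41); the remaining lags stay at or below -0.01.
The dominant spike at lag 6 indicates a seasonal period of 6.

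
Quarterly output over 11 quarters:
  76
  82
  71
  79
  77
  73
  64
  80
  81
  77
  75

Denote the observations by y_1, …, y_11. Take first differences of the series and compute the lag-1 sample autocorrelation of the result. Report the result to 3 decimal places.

First differences Δy: 6, -11, 8, -2, -4, -9, 16, 1, -4, -2
Mean of differences = -0.1000
Numerator Σ(Δy_t−Δȳ)(Δy_{t+1}−Δȳ) = -250.5100
Denominator Σ(Δy_t−Δȳ)² = 598.9000
r_1(Δy) = -250.5100 / 598.9000 = -0.418

-0.418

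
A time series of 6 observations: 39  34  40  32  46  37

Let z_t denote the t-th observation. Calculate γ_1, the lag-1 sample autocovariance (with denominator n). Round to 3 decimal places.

Mean z̄ = (39 + 34 + 40 + 32 + 46 + 37)/6 = 38.0000
Deviations: 1.0000, -4.0000, 2.0000, -6.0000, 8.0000, -1.0000
Σ_{t=1}^{5}(z_t−z̄)(z_{t+1}−z̄) = -80.0000
γ_1 = -80.0000 / 6 = -13.333

-13.333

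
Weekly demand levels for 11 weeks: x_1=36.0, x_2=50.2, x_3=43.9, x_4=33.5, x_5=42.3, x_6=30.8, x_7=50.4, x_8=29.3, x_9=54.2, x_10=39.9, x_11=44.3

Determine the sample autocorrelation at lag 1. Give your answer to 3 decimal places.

Mean x̄ = (36.0 + 50.2 + 43.9 + 33.5 + 42.3 + 30.8 + 50.4 + 29.3 + 54.2 + 39.9 + 44.3)/11 = 41.3455
Numerator Σ_{t=1}^{10}(x_t−x̄)(x_{t+1}−x̄) = -444.5493
Denominator Σ(x_t−x̄)² = 690.3073
r_1 = -444.5493 / 690.3073 = -0.644

-0.644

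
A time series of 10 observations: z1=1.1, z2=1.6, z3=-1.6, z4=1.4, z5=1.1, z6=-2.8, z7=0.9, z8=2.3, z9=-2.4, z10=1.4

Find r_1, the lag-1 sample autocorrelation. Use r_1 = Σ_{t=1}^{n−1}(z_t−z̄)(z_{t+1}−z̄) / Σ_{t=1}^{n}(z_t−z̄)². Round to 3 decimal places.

Mean z̄ = (1.1 + 1.6 − 1.6 + 1.4 + 1.1 − 2.8 + 0.9 + 2.3 − 2.4 + 1.4)/10 = 0.3000
Numerator Σ_{t=1}^{9}(z_t−z̄)(z_{t+1}−z̄) = -14.1500
Denominator Σ(z_t−z̄)² = 30.2600
r_1 = -14.1500 / 30.2600 = -0.468

-0.468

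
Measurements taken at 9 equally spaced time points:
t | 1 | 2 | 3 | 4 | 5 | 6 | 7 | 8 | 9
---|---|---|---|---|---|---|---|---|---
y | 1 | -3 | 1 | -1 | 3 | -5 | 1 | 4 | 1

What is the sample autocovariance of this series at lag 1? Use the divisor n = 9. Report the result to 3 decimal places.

-2.450

Mean ȳ = (1 − 3 + 1 − 1 + 3 − 5 + 1 + 4 + 1)/9 = 0.2222
Σ_{t=1}^{8}(y_t−ȳ)(y_{t+1}−ȳ) = -22.0494
γ_1 = -22.0494 / 9 = -2.450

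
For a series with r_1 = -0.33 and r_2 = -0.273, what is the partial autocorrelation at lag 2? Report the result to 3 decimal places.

-0.429

φ_{22} = (r_2 − r_1²) / (1 − r_1²)
r_1² = (-0.33)² = 0.1089
Numerator = -0.273 − 0.1089 = -0.3819; denominator = 1 − 0.1089 = 0.8911
φ_{22} = -0.3819 / 0.8911 = -0.429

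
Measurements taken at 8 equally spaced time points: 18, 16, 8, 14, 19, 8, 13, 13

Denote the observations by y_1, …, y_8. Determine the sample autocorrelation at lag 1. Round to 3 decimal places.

Mean ȳ = (18 + 16 + 8 + 14 + 19 + 8 + 13 + 13)/8 = 13.6250
Deviations from mean: 4.3750, 2.3750, -5.6250, 0.3750, 5.3750, -5.6250, -0.6250, -0.6250
Numerator Σ_{t=1}^{7}(y_t−ȳ)(y_{t+1}−ȳ) = -29.3906
Denominator Σ(y_t−ȳ)² = 117.8750
r_1 = -29.3906 / 117.8750 = -0.249

-0.249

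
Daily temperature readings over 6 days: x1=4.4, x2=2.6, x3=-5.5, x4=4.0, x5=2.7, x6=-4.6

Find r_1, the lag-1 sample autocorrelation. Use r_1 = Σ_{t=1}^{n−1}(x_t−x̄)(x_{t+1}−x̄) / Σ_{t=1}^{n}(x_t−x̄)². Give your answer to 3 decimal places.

-0.295

Mean x̄ = (4.4 + 2.6 − 5.5 + 4.0 + 2.7 − 4.6)/6 = 0.6000
Σ(x_t−x̄)(x_{t+1}−x̄) = (7.6000) + (-12.2000) + (-20.7400) + (7.1400) + (-10.9200) = -29.1200
Denominator Σ(x_t−x̄)² = 98.6600
r_1 = -29.1200 / 98.6600 = -0.295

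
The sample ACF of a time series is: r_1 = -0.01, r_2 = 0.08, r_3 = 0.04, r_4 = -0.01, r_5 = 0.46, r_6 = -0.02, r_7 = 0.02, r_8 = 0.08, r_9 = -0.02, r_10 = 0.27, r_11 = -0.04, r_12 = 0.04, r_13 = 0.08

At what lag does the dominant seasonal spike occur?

5

The largest autocorrelation is r_5 = 0.46, with a weaker echo at lag 10 (0.27); the remaining lags stay at or below 0.08.
The dominant spike at lag 5 indicates a seasonal period of 5.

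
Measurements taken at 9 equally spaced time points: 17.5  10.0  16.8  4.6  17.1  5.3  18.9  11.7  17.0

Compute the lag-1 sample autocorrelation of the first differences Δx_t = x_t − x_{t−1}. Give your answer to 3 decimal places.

-0.900

First differences Δx: -7.5, 6.8, -12.2, 12.5, -11.8, 13.6, -7.2, 5.3
Mean of differences = -0.0625
Numerator Σ(Δx_t−Δx̄)(Δx_{t+1}−Δx̄) = -730.4177
Denominator Σ(Δx_t−Δx̄)² = 811.6788
r_1(Δx) = -730.4177 / 811.6788 = -0.900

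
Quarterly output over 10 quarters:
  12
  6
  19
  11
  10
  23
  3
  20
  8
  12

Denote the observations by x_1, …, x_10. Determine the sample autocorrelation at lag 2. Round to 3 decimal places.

Mean x̄ = (12 + 6 + 19 + 11 + 10 + 23 + 3 + 20 + 8 + 12)/10 = 12.4000
Numerator Σ_{t=1}^{8}(x_t−x̄)(x_{t+2}−x̄) = 117.0800
Denominator Σ(x_t−x̄)² = 370.4000
r_2 = 117.0800 / 370.4000 = 0.316

0.316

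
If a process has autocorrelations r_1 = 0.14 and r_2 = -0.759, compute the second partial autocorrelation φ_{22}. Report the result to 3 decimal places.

-0.794

φ_{22} = (r_2 − r_1²) / (1 − r_1²)
r_1² = (0.14)² = 0.0196
Numerator = -0.759 − 0.0196 = -0.7786; denominator = 1 − 0.0196 = 0.9804
φ_{22} = -0.7786 / 0.9804 = -0.794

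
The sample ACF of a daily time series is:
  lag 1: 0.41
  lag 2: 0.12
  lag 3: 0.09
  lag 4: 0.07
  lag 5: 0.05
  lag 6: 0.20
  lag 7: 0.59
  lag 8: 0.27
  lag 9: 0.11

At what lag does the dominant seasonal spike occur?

The largest autocorrelation is r_7 = 0.59; the remaining lags stay at or below 0.41. The elevated value at lag 1 (0.41), dropping to 0.12 at lag 2, reflects decaying short-term dependence rather than seasonality.
The dominant spike at lag 7 indicates a seasonal period of 7.

7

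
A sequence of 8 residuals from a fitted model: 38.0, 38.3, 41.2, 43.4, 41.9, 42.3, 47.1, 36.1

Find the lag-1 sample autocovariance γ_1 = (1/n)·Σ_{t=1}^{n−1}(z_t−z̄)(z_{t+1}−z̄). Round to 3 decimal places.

Mean z̄ = (38.0 + 38.3 + 41.2 + 43.4 + 41.9 + 42.3 + 47.1 + 36.1)/8 = 41.0375
Σ_{t=1}^{7}(z_t−z̄)(z_{t+1}−z̄) = -10.8989
γ_1 = -10.8989 / 8 = -1.362

-1.362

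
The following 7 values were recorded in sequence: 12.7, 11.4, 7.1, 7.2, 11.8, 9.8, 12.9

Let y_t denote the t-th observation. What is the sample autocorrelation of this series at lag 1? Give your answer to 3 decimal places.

0.078

Mean ȳ = (12.7 + 11.4 + 7.1 + 7.2 + 11.8 + 9.8 + 12.9)/7 = 10.4143
Deviations from mean: 2.2857, 0.9857, -3.3143, -3.2143, 1.3857, -0.6143, 2.4857
Numerator Σ_{t=1}^{6}(y_t−ȳ)(y_{t+1}−ȳ) = 2.8069
Denominator Σ(y_t−ȳ)² = 35.9886
r_1 = 2.8069 / 35.9886 = 0.078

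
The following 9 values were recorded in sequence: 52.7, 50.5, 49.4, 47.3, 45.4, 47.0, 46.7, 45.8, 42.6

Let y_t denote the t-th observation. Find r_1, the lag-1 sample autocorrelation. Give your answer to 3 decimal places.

Mean ȳ = (52.7 + 50.5 + 49.4 + 47.3 + 45.4 + 47.0 + 46.7 + 45.8 + 42.6)/9 = 47.4889
Numerator Σ_{t=1}^{8}(y_t−ȳ)(y_{t+1}−ȳ) = 32.4754
Denominator Σ(y_t−ȳ)² = 71.8889
r_1 = 32.4754 / 71.8889 = 0.452

0.452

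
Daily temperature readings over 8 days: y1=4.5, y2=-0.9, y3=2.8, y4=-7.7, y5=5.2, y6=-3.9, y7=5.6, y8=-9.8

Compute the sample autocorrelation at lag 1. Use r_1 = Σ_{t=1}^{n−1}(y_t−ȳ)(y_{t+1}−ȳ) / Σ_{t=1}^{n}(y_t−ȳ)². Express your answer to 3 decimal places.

-0.645

Mean ȳ = (4.5 − 0.9 + 2.8 − 7.7 + 5.2 − 3.9 + 5.6 − 9.8)/8 = -0.5250
Deviations from mean: 5.0250, -0.3750, 3.3250, -7.1750, 5.7250, -3.3750, 6.1250, -9.2750
Σ(y_t−ȳ)(y_{t+1}−ȳ) = (-1.8844) + (-1.2469) + (-23.8569) + (-41.0769) + (-19.3219) + (-20.6719) + (-56.8094) = -164.8681
Denominator Σ(y_t−ȳ)² = 255.6350
r_1 = -164.8681 / 255.6350 = -0.645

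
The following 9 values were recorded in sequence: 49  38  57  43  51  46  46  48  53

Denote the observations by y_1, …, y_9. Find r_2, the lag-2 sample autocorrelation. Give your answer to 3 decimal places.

0.323

Mean ȳ = (49 + 38 + 57 + 43 + 51 + 46 + 46 + 48 + 53)/9 = 47.8889
Σ(y_t−ȳ)(y_{t+2}−ȳ) = (10.1235) + (48.3457) + (28.3457) + (9.2346) + (-5.8765) + (-0.2099) + (-9.6543) = 80.3086
Denominator Σ(y_t−ȳ)² = 248.8889
r_2 = 80.3086 / 248.8889 = 0.323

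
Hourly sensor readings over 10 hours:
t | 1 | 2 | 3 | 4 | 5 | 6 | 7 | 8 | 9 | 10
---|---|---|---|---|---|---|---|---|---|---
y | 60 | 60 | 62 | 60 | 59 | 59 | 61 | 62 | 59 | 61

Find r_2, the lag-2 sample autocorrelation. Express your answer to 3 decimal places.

Mean ȳ = (60 + 60 + 62 + 60 + 59 + 59 + 61 + 62 + 59 + 61)/10 = 60.3000
Numerator Σ_{t=1}^{8}(y_t−ȳ)(y_{t+2}−ȳ) = -5.0800
Denominator Σ(y_t−ȳ)² = 12.1000
r_2 = -5.0800 / 12.1000 = -0.420

-0.420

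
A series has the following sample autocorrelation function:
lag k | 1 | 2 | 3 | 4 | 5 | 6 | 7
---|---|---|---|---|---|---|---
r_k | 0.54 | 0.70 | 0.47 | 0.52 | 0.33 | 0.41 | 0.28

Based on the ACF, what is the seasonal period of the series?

The largest autocorrelation is r_2 = 0.70; the remaining lags stay at or below 0.54.
The dominant spike at lag 2 indicates a seasonal period of 2.

2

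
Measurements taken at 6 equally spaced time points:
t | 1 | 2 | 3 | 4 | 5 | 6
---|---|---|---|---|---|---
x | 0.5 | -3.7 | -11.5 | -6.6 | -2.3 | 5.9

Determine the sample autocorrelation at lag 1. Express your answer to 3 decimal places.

0.216

Mean x̄ = (0.5 − 3.7 − 11.5 − 6.6 − 2.3 + 5.9)/6 = -2.9500
Deviations from mean: 3.4500, -0.7500, -8.5500, -3.6500, 0.6500, 8.8500
Numerator Σ_{t=1}^{5}(x_t−x̄)(x_{t+1}−x̄) = 38.4125
Denominator Σ(x_t−x̄)² = 177.6350
r_1 = 38.4125 / 177.6350 = 0.216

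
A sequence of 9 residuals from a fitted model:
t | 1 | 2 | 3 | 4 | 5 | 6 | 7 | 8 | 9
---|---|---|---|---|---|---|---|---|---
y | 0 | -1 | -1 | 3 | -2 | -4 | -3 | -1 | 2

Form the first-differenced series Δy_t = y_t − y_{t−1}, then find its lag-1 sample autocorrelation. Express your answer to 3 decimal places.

-0.068

First differences Δy: -1, 0, 4, -5, -2, 1, 2, 3
Mean of differences = 0.2500
Numerator Σ(Δy_t−Δȳ)(Δy_{t+1}−Δȳ) = -4.0625
Denominator Σ(Δy_t−Δȳ)² = 59.5000
r_1(Δy) = -4.0625 / 59.5000 = -0.068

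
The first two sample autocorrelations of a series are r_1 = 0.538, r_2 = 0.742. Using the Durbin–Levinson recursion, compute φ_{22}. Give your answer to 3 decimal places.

0.637

φ_{22} = (r_2 − r_1²) / (1 − r_1²)
r_1² = (0.538)² = 0.289444
Numerator = 0.742 − 0.2894 = 0.4526; denominator = 1 − 0.2894 = 0.7106
φ_{22} = 0.4526 / 0.7106 = 0.637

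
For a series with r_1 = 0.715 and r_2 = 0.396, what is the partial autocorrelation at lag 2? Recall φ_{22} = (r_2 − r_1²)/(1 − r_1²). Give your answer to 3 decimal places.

-0.236

φ_{22} = (r_2 − r_1²) / (1 − r_1²)
r_1² = (0.715)² = 0.511225
Numerator = 0.396 − 0.5112 = -0.1152; denominator = 1 − 0.5112 = 0.4888
φ_{22} = -0.1152 / 0.4888 = -0.236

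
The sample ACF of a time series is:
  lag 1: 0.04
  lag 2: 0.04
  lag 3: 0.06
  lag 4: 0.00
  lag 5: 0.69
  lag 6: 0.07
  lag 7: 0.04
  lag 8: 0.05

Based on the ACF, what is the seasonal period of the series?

The largest autocorrelation is r_5 = 0.69; the remaining lags stay at or below 0.07.
The dominant spike at lag 5 indicates a seasonal period of 5.

5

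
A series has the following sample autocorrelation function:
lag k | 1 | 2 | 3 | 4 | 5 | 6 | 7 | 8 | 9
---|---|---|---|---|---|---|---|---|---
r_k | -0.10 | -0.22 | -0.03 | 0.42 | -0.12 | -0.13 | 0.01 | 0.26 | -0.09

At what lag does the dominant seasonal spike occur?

The largest autocorrelation is r_4 = 0.42, with a weaker echo at lag 8 (0.26); the remaining lags stay at or below 0.01.
The dominant spike at lag 4 indicates a seasonal period of 4.

4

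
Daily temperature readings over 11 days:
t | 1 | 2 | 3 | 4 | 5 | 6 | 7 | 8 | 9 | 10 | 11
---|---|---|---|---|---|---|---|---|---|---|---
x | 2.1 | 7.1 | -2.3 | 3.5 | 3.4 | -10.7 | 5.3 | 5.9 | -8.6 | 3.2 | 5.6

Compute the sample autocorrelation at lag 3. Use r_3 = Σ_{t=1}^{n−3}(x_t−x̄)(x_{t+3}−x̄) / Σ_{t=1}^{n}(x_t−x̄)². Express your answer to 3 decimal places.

0.620

Mean x̄ = (2.1 + 7.1 − 2.3 + 3.5 + 3.4 − 10.7 + 5.3 + 5.9 − 8.6 + 3.2 + 5.6)/11 = 1.3182
Numerator Σ_{t=1}^{8}(x_t−x̄)(x_{t+3}−x̄) = 221.7626
Denominator Σ(x_t−x̄)² = 357.7564
r_3 = 221.7626 / 357.7564 = 0.620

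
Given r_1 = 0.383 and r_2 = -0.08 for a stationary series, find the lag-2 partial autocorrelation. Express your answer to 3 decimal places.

-0.266

φ_{22} = (r_2 − r_1²) / (1 − r_1²)
r_1² = (0.383)² = 0.146689
Numerator = -0.08 − 0.1467 = -0.2267; denominator = 1 − 0.1467 = 0.8533
φ_{22} = -0.2267 / 0.8533 = -0.266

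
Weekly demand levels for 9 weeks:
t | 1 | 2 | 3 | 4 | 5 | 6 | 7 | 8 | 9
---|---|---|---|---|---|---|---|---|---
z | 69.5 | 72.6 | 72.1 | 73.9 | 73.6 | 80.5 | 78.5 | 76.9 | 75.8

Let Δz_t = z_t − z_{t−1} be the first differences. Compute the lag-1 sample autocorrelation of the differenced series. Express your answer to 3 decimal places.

First differences Δz: 3.1, -0.5, 1.8, -0.3, 6.9, -2.0, -1.6, -1.1
Mean of differences = 0.7875
Numerator Σ(Δz_t−Δz̄)(Δz_{t+1}−Δz̄) = -17.9064
Denominator Σ(Δz_t−Δz̄)² = 63.6088
r_1(Δz) = -17.9064 / 63.6088 = -0.282

-0.282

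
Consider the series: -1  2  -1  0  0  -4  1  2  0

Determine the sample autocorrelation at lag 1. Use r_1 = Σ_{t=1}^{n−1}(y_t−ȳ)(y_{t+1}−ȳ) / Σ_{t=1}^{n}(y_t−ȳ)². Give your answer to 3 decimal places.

-0.224

Mean ȳ = (-1 + 2 − 1 + 0 + 0 − 4 + 1 + 2 + 0)/9 = -0.1111
Numerator Σ_{t=1}^{8}(y_t−ȳ)(y_{t+1}−ȳ) = -6.0123
Denominator Σ(y_t−ȳ)² = 26.8889
r_1 = -6.0123 / 26.8889 = -0.224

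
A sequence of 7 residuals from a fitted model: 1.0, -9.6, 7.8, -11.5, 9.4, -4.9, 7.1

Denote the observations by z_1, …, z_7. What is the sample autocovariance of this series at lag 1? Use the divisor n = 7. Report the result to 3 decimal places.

-52.003

Mean z̄ = (1.0 − 9.6 + 7.8 − 11.5 + 9.4 − 4.9 + 7.1)/7 = -0.1000
Deviations: 1.1000, -9.5000, 7.9000, -11.4000, 9.5000, -4.8000, 7.2000
Σ_{t=1}^{6}(z_t−z̄)(z_{t+1}−z̄) = -364.0200
γ_1 = -364.0200 / 7 = -52.003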